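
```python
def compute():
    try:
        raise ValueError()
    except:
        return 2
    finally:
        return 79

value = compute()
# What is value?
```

Step-by-step execution trace:
1. `compute()` enters try: `raise ValueError()` raises ValueError.
2. bare `except` matches → `return 2` sets pending return value 2.
3. Before returning, `finally: return 79` runs and overrides the pending return.
4. compute() returns 79 → value = 79.
Result: 79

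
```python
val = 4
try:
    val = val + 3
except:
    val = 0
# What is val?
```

Step-by-step execution trace:
1. val starts at 4.
2. try: `val = val + 3` → val = 7. No exception raised.
3. `except` is skipped.
Result: 7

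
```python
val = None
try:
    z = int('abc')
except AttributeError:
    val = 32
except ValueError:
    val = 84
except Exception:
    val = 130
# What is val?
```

Step-by-step execution trace:
1. `z = int('abc')` raises ValueError.
2. `except AttributeError` does not match ValueError; skipped.
3. `except ValueError` matches → val = 84.
4. Remaining except clauses are skipped.
Result: 84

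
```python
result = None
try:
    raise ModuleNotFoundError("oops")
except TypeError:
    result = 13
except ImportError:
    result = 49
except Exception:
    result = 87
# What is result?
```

Step-by-step execution trace:
1. `raise ModuleNotFoundError(...)` raises ModuleNotFoundError.
2. `except TypeError` does not match (ModuleNotFoundError is not a subclass of TypeError); skipped.
3. `except ImportError` matches (ModuleNotFoundError is a subclass of ImportError) → result = 49.
4. `except Exception` is not reached.
Result: 49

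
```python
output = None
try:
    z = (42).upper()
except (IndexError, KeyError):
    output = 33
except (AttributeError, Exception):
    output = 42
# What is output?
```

Step-by-step execution trace:
1. `z = (42).upper()` raises AttributeError.
2. `except (IndexError, KeyError)` does not match AttributeError; skipped.
3. `except (AttributeError, Exception)` matches (AttributeError is in the tuple) → output = 42.
Result: 42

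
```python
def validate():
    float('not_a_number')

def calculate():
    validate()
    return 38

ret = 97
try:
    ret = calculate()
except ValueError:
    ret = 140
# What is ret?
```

Step-by-step execution trace:
1. ret starts at 97.
2. try: `calculate()` calls `validate()`.
3. `validate()` evaluates `float('not_a_number')`, which raises ValueError; it propagates through calculate (uncaught).
4. `return 38` in calculate is not reached; the assignment to ret does not complete.
5. `except ValueError` matches → ret = 140.
Result: 140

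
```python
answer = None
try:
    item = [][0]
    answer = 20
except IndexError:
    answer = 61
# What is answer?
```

Step-by-step execution trace:
1. `item = [][0]` raises IndexError.
2. `answer = 20` is not reached.
3. `except IndexError` matches → answer = 61.
Result: 61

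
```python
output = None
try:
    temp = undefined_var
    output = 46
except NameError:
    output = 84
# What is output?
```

Step-by-step execution trace:
1. `temp = undefined_var` raises NameError.
2. `output = 46` is not reached.
3. `except NameError` matches → output = 84.
Result: 84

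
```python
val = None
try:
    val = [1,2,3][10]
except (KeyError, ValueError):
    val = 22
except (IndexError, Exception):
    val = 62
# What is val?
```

Step-by-step execution trace:
1. `val = [1,2,3][10]` raises IndexError.
2. `except (KeyError, ValueError)` does not match IndexError; skipped.
3. `except (IndexError, Exception)` matches (IndexError is in the tuple) → val = 62.
Result: 62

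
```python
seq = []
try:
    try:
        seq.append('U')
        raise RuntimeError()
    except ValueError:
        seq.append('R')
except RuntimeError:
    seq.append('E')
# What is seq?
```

Step-by-step execution trace:
1. Inner try: `seq.append('U')` → seq = ['U'].
2. `raise RuntimeError()` raises RuntimeError.
3. Inner `except ValueError` does not match RuntimeError; exception propagates to outer try.
4. Outer `except RuntimeError` matches → `seq.append('E')` → seq = ['U', 'E'].
Result: ['U', 'E']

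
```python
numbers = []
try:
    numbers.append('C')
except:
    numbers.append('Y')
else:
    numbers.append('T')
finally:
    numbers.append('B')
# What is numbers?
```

Step-by-step execution trace:
1. try: `numbers.append('C')` → numbers = ['C']. No exception raised.
2. `except` is skipped.
3. `else` runs: `numbers.append('T')` → numbers = ['C', 'T'].
4. `finally` always runs: `numbers.append('B')` → numbers = ['C', 'T', 'B'].
Result: ['C', 'T', 'B']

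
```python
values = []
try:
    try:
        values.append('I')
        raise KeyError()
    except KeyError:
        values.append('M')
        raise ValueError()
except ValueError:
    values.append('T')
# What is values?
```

Step-by-step execution trace:
1. Inner try: `values.append('I')` → values = ['I'].
2. `raise KeyError()` raises KeyError.
3. Inner `except KeyError` matches → `values.append('M')` → values = ['I', 'M'].
4. `raise ValueError()` raises ValueError; propagates to outer try.
5. Outer `except ValueError` matches → `values.append('T')` → values = ['I', 'M', 'T'].
Result: ['I', 'M', 'T']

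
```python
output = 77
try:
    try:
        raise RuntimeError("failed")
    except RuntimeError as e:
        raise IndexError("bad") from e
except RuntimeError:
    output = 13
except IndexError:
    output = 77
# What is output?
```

Step-by-step execution trace:
1. Inner try raises RuntimeError; inner `except RuntimeError as e` catches it.
2. `raise IndexError(...) from e` raises IndexError (RuntimeError is attached as __cause__, but only IndexError is active).
3. Outer `except RuntimeError` does not match IndexError; skipped.
4. Outer `except IndexError` matches → output = 77.
Result: 77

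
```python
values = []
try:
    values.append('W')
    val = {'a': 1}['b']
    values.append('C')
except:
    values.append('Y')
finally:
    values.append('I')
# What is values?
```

Step-by-step execution trace:
1. try: `values.append('W')` → values = ['W'].
2. `val = {'a': 1}['b']` raises KeyError; `values.append('C')` is not reached.
3. bare `except` matches → `values.append('Y')` → values = ['W', 'Y'].
4. finally always runs: `values.append('I')` → values = ['W', 'Y', 'I'].
Result: ['W', 'Y', 'I']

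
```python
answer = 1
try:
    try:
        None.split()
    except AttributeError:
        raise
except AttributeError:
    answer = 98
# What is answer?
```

Step-by-step execution trace:
1. Inner try: `None.split()` raises AttributeError.
2. Inner `except AttributeError` matches; bare `raise` re-raises the same AttributeError.
3. Outer `except AttributeError` matches → answer = 98.
Result: 98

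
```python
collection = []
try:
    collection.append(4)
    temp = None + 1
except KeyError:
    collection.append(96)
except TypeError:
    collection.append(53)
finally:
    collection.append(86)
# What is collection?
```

Step-by-step execution trace:
1. try: `collection.append(4)` → collection = [4].
2. `temp = None + 1` raises TypeError.
3. `except KeyError` does not match TypeError; skipped.
4. `except TypeError` matches → `collection.append(53)` → collection = [4, 53].
5. finally always runs: `collection.append(86)` → collection = [4, 53, 86].
Result: [4, 53, 86]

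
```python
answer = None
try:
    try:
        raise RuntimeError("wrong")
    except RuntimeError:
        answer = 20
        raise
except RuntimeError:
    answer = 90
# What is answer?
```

Step-by-step execution trace:
1. Inner try: `raise RuntimeError("wrong")` raises RuntimeError.
2. Inner `except RuntimeError` matches → answer = 20.
3. bare `raise` re-raises the same RuntimeError.
4. Outer `except RuntimeError` matches → answer = 90.
Result: 90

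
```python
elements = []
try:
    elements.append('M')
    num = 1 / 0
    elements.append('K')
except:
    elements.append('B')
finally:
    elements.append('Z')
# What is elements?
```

Step-by-step execution trace:
1. try: `elements.append('M')` → elements = ['M'].
2. `num = 1 / 0` raises ZeroDivisionError; `elements.append('K')` is not reached.
3. bare `except` matches → `elements.append('B')` → elements = ['M', 'B'].
4. finally always runs: `elements.append('Z')` → elements = ['M', 'B', 'Z'].
Result: ['M', 'B', 'Z']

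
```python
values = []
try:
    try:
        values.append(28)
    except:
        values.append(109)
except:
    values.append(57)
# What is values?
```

Step-by-step execution trace:
1. Inner try: `values.append(28)` → values = [28]. No exception raised.
2. Inner `except` is skipped.
3. Inner try completes normally; outer `except` is skipped.
Result: [28]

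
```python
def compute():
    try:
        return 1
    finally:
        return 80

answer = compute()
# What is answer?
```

Step-by-step execution trace:
1. `compute()` enters try: `return 1` sets pending return value 1.
2. Before returning, `finally: return 80` runs and overrides the pending return.
3. compute() returns 80 → answer = 80.
Result: 80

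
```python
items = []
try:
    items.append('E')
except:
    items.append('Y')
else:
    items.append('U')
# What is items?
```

Step-by-step execution trace:
1. try: `items.append('E')` → items = ['E']. No exception raised.
2. `except` is skipped.
3. `else` runs (try completed without exception): `items.append('U')` → items = ['E', 'U'].
Result: ['E', 'U']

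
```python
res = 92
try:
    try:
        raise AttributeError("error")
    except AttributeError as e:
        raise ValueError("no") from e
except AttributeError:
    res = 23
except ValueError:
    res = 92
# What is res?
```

Step-by-step execution trace:
1. Inner try raises AttributeError; inner `except AttributeError as e` catches it.
2. `raise ValueError(...) from e` raises ValueError (AttributeError is attached as __cause__, but only ValueError is active).
3. Outer `except AttributeError` does not match ValueError; skipped.
4. Outer `except ValueError` matches → res = 92.
Result: 92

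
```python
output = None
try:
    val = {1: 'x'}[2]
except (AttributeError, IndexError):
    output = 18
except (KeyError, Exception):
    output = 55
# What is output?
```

Step-by-step execution trace:
1. `val = {1: 'x'}[2]` raises KeyError.
2. `except (AttributeError, IndexError)` does not match KeyError; skipped.
3. `except (KeyError, Exception)` matches (KeyError is in the tuple) → output = 55.
Result: 55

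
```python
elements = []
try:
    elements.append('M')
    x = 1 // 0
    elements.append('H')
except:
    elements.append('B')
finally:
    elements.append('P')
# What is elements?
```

Step-by-step execution trace:
1. try: `elements.append('M')` → elements = ['M'].
2. `x = 1 // 0` raises ZeroDivisionError; `elements.append('H')` is not reached.
3. bare `except` matches → `elements.append('B')` → elements = ['M', 'B'].
4. finally always runs: `elements.append('P')` → elements = ['M', 'B', 'P'].
Result: ['M', 'B', 'P']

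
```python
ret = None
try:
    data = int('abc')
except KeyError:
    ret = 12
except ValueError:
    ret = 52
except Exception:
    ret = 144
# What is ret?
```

Step-by-step execution trace:
1. `data = int('abc')` raises ValueError.
2. `except KeyError` does not match ValueError; skipped.
3. `except ValueError` matches → ret = 52.
4. Remaining except clauses are skipped.
Result: 52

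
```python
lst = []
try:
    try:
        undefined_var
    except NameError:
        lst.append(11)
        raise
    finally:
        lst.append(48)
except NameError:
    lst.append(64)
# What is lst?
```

Step-by-step execution trace:
1. Inner try: `undefined_var` raises NameError.
2. Inner `except NameError` matches → `lst.append(11)` → lst = [11].
3. bare `raise` re-raises NameError.
4. Inner `finally` runs during unwinding: `lst.append(48)` → lst = [11, 48].
5. Outer `except NameError` matches → `lst.append(64)` → lst = [11, 48, 64].
Result: [11, 48, 64]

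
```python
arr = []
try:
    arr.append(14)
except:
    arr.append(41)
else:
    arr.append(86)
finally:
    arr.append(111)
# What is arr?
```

Step-by-step execution trace:
1. try: `arr.append(14)` → arr = [14]. No exception raised.
2. `except` is skipped.
3. `else` runs: `arr.append(86)` → arr = [14, 86].
4. `finally` always runs: `arr.append(111)` → arr = [14, 86, 111].
Result: [14, 86, 111]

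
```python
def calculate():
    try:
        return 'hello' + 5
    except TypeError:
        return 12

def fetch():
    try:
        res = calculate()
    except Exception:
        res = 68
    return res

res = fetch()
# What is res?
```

Step-by-step execution trace:
1. `fetch()` calls `calculate()`.
2. In calculate: `'hello' + 5` raises TypeError; `except TypeError` catches it → returns 12.
3. In fetch: `res = calculate()` → res = 12. No exception reaches fetch.
4. `except Exception` is skipped; fetch returns 12.
5. res = 12.
Result: 12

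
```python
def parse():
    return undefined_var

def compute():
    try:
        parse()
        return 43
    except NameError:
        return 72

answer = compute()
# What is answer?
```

Step-by-step execution trace:
1. `compute()` calls `parse()`.
2. `parse()` evaluates `undefined_var`, which raises NameError; it propagates to the caller.
3. `return 43` is not reached.
4. `except NameError` in compute matches → returns 72.
5. answer = 72.
Result: 72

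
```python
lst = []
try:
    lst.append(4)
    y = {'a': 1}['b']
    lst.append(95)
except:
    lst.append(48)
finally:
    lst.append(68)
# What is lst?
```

Step-by-step execution trace:
1. try: `lst.append(4)` → lst = [4].
2. `y = {'a': 1}['b']` raises KeyError; `lst.append(95)` is not reached.
3. bare `except` matches → `lst.append(48)` → lst = [4, 48].
4. finally always runs: `lst.append(68)` → lst = [4, 48, 68].
Result: [4, 48, 68]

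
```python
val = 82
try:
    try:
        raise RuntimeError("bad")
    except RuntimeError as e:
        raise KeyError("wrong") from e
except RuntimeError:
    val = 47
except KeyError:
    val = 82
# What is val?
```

Step-by-step execution trace:
1. Inner try raises RuntimeError; inner `except RuntimeError as e` catches it.
2. `raise KeyError(...) from e` raises KeyError (RuntimeError is attached as __cause__, but only KeyError is active).
3. Outer `except RuntimeError` does not match KeyError; skipped.
4. Outer `except KeyError` matches → val = 82.
Result: 82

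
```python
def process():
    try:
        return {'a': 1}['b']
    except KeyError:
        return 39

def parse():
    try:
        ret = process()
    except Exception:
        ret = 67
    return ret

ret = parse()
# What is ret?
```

Step-by-step execution trace:
1. `parse()` calls `process()`.
2. In process: `{'a': 1}['b']` raises KeyError; `except KeyError` catches it → returns 39.
3. In parse: `ret = process()` → ret = 39. No exception reaches parse.
4. `except Exception` is skipped; parse returns 39.
5. ret = 39.
Result: 39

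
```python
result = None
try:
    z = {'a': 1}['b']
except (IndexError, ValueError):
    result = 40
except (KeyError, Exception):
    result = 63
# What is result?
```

Step-by-step execution trace:
1. `z = {'a': 1}['b']` raises KeyError.
2. `except (IndexError, ValueError)` does not match KeyError; skipped.
3. `except (KeyError, Exception)` matches (KeyError is in the tuple) → result = 63.
Result: 63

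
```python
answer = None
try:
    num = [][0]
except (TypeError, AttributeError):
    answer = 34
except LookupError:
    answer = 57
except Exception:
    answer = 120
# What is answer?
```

Step-by-step execution trace:
1. `num = [][0]` raises IndexError.
2. `except (TypeError, AttributeError)` does not match IndexError; skipped.
3. `except LookupError` matches (IndexError is a subclass of LookupError) → answer = 57.
4. `except Exception` is not reached.
Result: 57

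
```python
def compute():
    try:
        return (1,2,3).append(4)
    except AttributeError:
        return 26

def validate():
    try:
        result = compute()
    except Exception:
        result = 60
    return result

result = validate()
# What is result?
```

Step-by-step execution trace:
1. `validate()` calls `compute()`.
2. In compute: `(1,2,3).append(4)` raises AttributeError; `except AttributeError` catches it → returns 26.
3. In validate: `result = compute()` → result = 26. No exception reaches validate.
4. `except Exception` is skipped; validate returns 26.
5. result = 26.
Result: 26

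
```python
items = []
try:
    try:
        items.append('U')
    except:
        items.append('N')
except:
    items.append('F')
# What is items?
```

Step-by-step execution trace:
1. Inner try: `items.append('U')` → items = ['U']. No exception raised.
2. Inner `except` is skipped.
3. Inner try completes normally; outer `except` is skipped.
Result: ['U']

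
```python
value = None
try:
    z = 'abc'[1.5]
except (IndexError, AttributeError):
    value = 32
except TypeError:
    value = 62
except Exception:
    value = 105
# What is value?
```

Step-by-step execution trace:
1. `z = 'abc'[1.5]` raises TypeError.
2. `except (IndexError, AttributeError)` does not match TypeError; skipped.
3. `except TypeError` matches (exact type match) → value = 62.
4. `except Exception` is not reached.
Result: 62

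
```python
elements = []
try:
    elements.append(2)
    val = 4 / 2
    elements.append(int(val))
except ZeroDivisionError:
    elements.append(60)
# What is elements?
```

Step-by-step execution trace:
1. try: `elements.append(2)` → elements = [2].
2. `val = 4 / 2` → val = 2.0. No exception raised.
3. `elements.append(int(val))` → elements = [2, 2].
4. `except ZeroDivisionError` is skipped (no exception was raised).
Result: [2, 2]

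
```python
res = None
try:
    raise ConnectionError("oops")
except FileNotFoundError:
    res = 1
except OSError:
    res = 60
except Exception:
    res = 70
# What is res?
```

Step-by-step execution trace:
1. `raise ConnectionError(...)` raises ConnectionError.
2. `except FileNotFoundError` does not match (ConnectionError is not a subclass of FileNotFoundError); skipped.
3. `except OSError` matches (ConnectionError is a subclass of OSError) → res = 60.
4. `except Exception` is not reached.
Result: 60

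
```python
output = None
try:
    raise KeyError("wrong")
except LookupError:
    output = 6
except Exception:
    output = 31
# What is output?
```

Step-by-step execution trace:
1. `raise KeyError(...)` raises KeyError.
2. `except LookupError` matches (KeyError is a subclass of LookupError) → output = 6.
3. `except Exception` is not reached.
Result: 6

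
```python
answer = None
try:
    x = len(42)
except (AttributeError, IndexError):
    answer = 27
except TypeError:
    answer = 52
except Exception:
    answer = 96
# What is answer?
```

Step-by-step execution trace:
1. `x = len(42)` raises TypeError.
2. `except (AttributeError, IndexError)` does not match TypeError; skipped.
3. `except TypeError` matches (exact type match) → answer = 52.
4. `except Exception` is not reached.
Result: 52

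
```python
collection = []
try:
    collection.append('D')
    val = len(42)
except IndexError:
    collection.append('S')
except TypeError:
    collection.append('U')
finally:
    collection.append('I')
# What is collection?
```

Step-by-step execution trace:
1. try: `collection.append('D')` → collection = ['D'].
2. `val = len(42)` raises TypeError.
3. `except IndexError` does not match TypeError; skipped.
4. `except TypeError` matches → `collection.append('U')` → collection = ['D', 'U'].
5. finally always runs: `collection.append('I')` → collection = ['D', 'U', 'I'].
Result: ['D', 'U', 'I']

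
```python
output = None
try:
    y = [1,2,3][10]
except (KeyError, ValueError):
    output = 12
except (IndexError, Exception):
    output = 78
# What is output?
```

Step-by-step execution trace:
1. `y = [1,2,3][10]` raises IndexError.
2. `except (KeyError, ValueError)` does not match IndexError; skipped.
3. `except (IndexError, Exception)` matches (IndexError is in the tuple) → output = 78.
Result: 78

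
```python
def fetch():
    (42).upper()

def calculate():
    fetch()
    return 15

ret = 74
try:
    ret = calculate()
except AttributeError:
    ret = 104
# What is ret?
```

Step-by-step execution trace:
1. ret starts at 74.
2. try: `calculate()` calls `fetch()`.
3. `fetch()` evaluates `(42).upper()`, which raises AttributeError; it propagates through calculate (uncaught).
4. `return 15` in calculate is not reached; the assignment to ret does not complete.
5. `except AttributeError` matches → ret = 104.
Result: 104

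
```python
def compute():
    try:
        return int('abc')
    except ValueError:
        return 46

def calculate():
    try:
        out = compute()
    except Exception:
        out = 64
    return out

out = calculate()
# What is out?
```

Step-by-step execution trace:
1. `calculate()` calls `compute()`.
2. In compute: `int('abc')` raises ValueError; `except ValueError` catches it → returns 46.
3. In calculate: `out = compute()` → out = 46. No exception reaches calculate.
4. `except Exception` is skipped; calculate returns 46.
5. out = 46.
Result: 46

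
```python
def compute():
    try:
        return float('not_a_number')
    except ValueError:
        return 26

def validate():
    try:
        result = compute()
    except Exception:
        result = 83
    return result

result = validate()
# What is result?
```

Step-by-step execution trace:
1. `validate()` calls `compute()`.
2. In compute: `float('not_a_number')` raises ValueError; `except ValueError` catches it → returns 26.
3. In validate: `result = compute()` → result = 26. No exception reaches validate.
4. `except Exception` is skipped; validate returns 26.
5. result = 26.
Result: 26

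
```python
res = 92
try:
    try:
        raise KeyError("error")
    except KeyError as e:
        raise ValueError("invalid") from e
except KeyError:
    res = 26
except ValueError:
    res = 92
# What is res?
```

Step-by-step execution trace:
1. Inner try raises KeyError; inner `except KeyError as e` catches it.
2. `raise ValueError(...) from e` raises ValueError (KeyError is attached as __cause__, but only ValueError is active).
3. Outer `except KeyError` does not match ValueError; skipped.
4. Outer `except ValueError` matches → res = 92.
Result: 92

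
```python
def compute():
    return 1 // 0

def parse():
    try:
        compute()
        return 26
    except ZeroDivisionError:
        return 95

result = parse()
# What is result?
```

Step-by-step execution trace:
1. `parse()` calls `compute()`.
2. `compute()` evaluates `1 // 0`, which raises ZeroDivisionError; it propagates to the caller.
3. `return 26` is not reached.
4. `except ZeroDivisionError` in parse matches → returns 95.
5. result = 95.
Result: 95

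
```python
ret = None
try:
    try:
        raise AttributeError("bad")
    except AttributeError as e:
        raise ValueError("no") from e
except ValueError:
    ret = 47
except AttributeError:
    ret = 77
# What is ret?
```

Step-by-step execution trace:
1. Inner try raises AttributeError; inner `except AttributeError as e` catches it.
2. `raise ValueError(...) from e` raises ValueError (AttributeError is attached as __cause__, but only ValueError is active).
3. Outer `except ValueError` matches → ret = 47.
4. `except AttributeError` is not reached.
Result: 47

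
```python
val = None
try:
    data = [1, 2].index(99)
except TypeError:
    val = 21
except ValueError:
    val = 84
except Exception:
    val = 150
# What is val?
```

Step-by-step execution trace:
1. `data = [1, 2].index(99)` raises ValueError.
2. `except TypeError` does not match ValueError; skipped.
3. `except ValueError` matches → val = 84.
4. Remaining except clauses are skipped.
Result: 84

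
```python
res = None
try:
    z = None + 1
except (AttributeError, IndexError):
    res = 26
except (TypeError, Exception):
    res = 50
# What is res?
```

Step-by-step execution trace:
1. `z = None + 1` raises TypeError.
2. `except (AttributeError, IndexError)` does not match TypeError; skipped.
3. `except (TypeError, Exception)` matches (TypeError is in the tuple) → res = 50.
Result: 50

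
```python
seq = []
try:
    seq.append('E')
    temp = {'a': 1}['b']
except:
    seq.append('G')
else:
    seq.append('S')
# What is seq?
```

Step-by-step execution trace:
1. try: `seq.append('E')` → seq = ['E'].
2. `temp = {'a': 1}['b']` raises KeyError.
3. bare `except` matches → `seq.append('G')` → seq = ['E', 'G'].
4. `else` is skipped (an exception was raised).
Result: ['E', 'G']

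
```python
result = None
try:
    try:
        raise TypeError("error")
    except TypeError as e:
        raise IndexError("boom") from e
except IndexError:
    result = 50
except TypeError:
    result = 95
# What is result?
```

Step-by-step execution trace:
1. Inner try raises TypeError; inner `except TypeError as e` catches it.
2. `raise IndexError(...) from e` raises IndexError (TypeError is attached as __cause__, but only IndexError is active).
3. Outer `except IndexError` matches → result = 50.
4. `except TypeError` is not reached.
Result: 50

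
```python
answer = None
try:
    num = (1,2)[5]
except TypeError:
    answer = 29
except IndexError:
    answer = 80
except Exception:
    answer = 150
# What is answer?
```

Step-by-step execution trace:
1. `num = (1,2)[5]` raises IndexError.
2. `except TypeError` does not match IndexError; skipped.
3. `except IndexError` matches → answer = 80.
4. Remaining except clauses are skipped.
Result: 80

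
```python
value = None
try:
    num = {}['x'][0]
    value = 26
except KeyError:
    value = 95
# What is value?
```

Step-by-step execution trace:
1. `num = {}['x'][0]` raises KeyError.
2. `value = 26` is not reached.
3. `except KeyError` matches → value = 95.
Result: 95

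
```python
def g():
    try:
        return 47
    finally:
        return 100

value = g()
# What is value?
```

Step-by-step execution trace:
1. `g()` enters try: `return 47` sets pending return value 47.
2. Before returning, `finally: return 100` runs and overrides the pending return.
3. g() returns 100 → value = 100.
Result: 100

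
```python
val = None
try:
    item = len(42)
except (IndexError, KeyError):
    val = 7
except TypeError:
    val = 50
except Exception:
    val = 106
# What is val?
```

Step-by-step execution trace:
1. `item = len(42)` raises TypeError.
2. `except (IndexError, KeyError)` does not match TypeError; skipped.
3. `except TypeError` matches (exact type match) → val = 50.
4. `except Exception` is not reached.
Result: 50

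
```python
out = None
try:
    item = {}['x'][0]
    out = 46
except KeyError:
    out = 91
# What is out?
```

Step-by-step execution trace:
1. `item = {}['x'][0]` raises KeyError.
2. `out = 46` is not reached.
3. `except KeyError` matches → out = 91.
Result: 91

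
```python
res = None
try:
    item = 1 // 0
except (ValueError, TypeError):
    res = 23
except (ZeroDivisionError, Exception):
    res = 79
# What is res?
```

Step-by-step execution trace:
1. `item = 1 // 0` raises ZeroDivisionError.
2. `except (ValueError, TypeError)` does not match ZeroDivisionError; skipped.
3. `except (ZeroDivisionError, Exception)` matches (ZeroDivisionError is in the tuple) → res = 79.
Result: 79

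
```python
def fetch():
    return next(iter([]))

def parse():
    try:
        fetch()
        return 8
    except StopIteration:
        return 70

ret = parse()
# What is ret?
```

Step-by-step execution trace:
1. `parse()` calls `fetch()`.
2. `fetch()` evaluates `next(iter([]))`, which raises StopIteration; it propagates to the caller.
3. `return 8` is not reached.
4. `except StopIteration` in parse matches → returns 70.
5. ret = 70.
Result: 70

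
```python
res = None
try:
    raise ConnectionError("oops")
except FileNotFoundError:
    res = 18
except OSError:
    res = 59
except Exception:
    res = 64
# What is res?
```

Step-by-step execution trace:
1. `raise ConnectionError(...)` raises ConnectionError.
2. `except FileNotFoundError` does not match (ConnectionError is not a subclass of FileNotFoundError); skipped.
3. `except OSError` matches (ConnectionError is a subclass of OSError) → res = 59.
4. `except Exception` is not reached.
Result: 59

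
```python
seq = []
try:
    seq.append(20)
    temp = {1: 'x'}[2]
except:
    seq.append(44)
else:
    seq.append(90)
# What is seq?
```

Step-by-step execution trace:
1. try: `seq.append(20)` → seq = [20].
2. `temp = {1: 'x'}[2]` raises KeyError.
3. bare `except` matches → `seq.append(44)` → seq = [20, 44].
4. `else` is skipped (an exception was raised).
Result: [20, 44]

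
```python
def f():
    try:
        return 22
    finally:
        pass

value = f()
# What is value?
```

Step-by-step execution trace:
1. `f()` enters try: `return 22` sets pending return value 22.
2. Before returning, `finally: pass` runs (no effect).
3. f() returns 22 → value = 22.
Result: 22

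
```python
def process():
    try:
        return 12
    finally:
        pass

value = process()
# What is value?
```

Step-by-step execution trace:
1. `process()` enters try: `return 12` sets pending return value 12.
2. Before returning, `finally: pass` runs (no effect).
3. process() returns 12 → value = 12.
Result: 12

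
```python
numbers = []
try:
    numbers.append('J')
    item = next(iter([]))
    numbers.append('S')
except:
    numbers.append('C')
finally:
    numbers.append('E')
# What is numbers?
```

Step-by-step execution trace:
1. try: `numbers.append('J')` → numbers = ['J'].
2. `item = next(iter([]))` raises StopIteration; `numbers.append('S')` is not reached.
3. bare `except` matches → `numbers.append('C')` → numbers = ['J', 'C'].
4. finally always runs: `numbers.append('E')` → numbers = ['J', 'C', 'E'].
Result: ['J', 'C', 'E']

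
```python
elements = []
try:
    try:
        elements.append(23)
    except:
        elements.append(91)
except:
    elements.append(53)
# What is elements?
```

Step-by-step execution trace:
1. Inner try: `elements.append(23)` → elements = [23]. No exception raised.
2. Inner `except` is skipped.
3. Inner try completes normally; outer `except` is skipped.
Result: [23]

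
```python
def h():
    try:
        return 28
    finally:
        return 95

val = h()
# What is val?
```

Step-by-step execution trace:
1. `h()` enters try: `return 28` sets pending return value 28.
2. Before returning, `finally: return 95` runs and overrides the pending return.
3. h() returns 95 → val = 95.
Result: 95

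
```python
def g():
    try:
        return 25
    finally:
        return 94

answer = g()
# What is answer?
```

Step-by-step execution trace:
1. `g()` enters try: `return 25` sets pending return value 25.
2. Before returning, `finally: return 94` runs and overrides the pending return.
3. g() returns 94 → answer = 94.
Result: 94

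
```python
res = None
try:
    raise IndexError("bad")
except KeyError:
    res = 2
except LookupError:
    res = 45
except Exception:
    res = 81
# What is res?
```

Step-by-step execution trace:
1. `raise IndexError(...)` raises IndexError.
2. `except KeyError` does not match (IndexError is not a subclass of KeyError); skipped.
3. `except LookupError` matches (IndexError is a subclass of LookupError) → res = 45.
4. `except Exception` is not reached.
Result: 45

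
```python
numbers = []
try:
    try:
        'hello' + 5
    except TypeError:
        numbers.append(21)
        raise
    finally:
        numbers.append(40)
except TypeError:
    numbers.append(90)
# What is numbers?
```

Step-by-step execution trace:
1. Inner try: `'hello' + 5` raises TypeError.
2. Inner `except TypeError` matches → `numbers.append(21)` → numbers = [21].
3. bare `raise` re-raises TypeError.
4. Inner `finally` runs during unwinding: `numbers.append(40)` → numbers = [21, 40].
5. Outer `except TypeError` matches → `numbers.append(90)` → numbers = [21, 40, 90].
Result: [21, 40, 90]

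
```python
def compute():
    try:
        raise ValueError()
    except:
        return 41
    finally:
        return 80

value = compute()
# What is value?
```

Step-by-step execution trace:
1. `compute()` enters try: `raise ValueError()` raises ValueError.
2. bare `except` matches → `return 41` sets pending return value 41.
3. Before returning, `finally: return 80` runs and overrides the pending return.
4. compute() returns 80 → value = 80.
Result: 80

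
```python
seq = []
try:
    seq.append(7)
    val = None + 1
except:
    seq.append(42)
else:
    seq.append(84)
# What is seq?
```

Step-by-step execution trace:
1. try: `seq.append(7)` → seq = [7].
2. `val = None + 1` raises TypeError.
3. bare `except` matches → `seq.append(42)` → seq = [7, 42].
4. `else` is skipped (an exception was raised).
Result: [7, 42]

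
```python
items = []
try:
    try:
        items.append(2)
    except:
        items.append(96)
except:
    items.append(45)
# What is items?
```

Step-by-step execution trace:
1. Inner try: `items.append(2)` → items = [2]. No exception raised.
2. Inner `except` is skipped.
3. Inner try completes normally; outer `except` is skipped.
Result: [2]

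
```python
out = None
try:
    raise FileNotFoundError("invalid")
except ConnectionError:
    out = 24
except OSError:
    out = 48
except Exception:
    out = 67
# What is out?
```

Step-by-step execution trace:
1. `raise FileNotFoundError(...)` raises FileNotFoundError.
2. `except ConnectionError` does not match (FileNotFoundError is not a subclass of ConnectionError); skipped.
3. `except OSError` matches (FileNotFoundError is a subclass of OSError) → out = 48.
4. `except Exception` is not reached.
Result: 48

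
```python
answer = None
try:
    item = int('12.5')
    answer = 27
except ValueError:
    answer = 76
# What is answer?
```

Step-by-step execution trace:
1. `item = int('12.5')` raises ValueError.
2. `answer = 27` is not reached.
3. `except ValueError` matches → answer = 76.
Result: 76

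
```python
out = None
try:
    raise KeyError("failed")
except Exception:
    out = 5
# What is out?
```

Step-by-step execution trace:
1. `raise KeyError(...)` raises KeyError.
2. `except Exception` matches (KeyError is a subclass of Exception) → out = 5.
Result: 5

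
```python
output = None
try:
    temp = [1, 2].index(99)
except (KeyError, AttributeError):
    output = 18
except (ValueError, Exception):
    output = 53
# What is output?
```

Step-by-step execution trace:
1. `temp = [1, 2].index(99)` raises ValueError.
2. `except (KeyError, AttributeError)` does not match ValueError; skipped.
3. `except (ValueError, Exception)` matches (ValueError is in the tuple) → output = 53.
Result: 53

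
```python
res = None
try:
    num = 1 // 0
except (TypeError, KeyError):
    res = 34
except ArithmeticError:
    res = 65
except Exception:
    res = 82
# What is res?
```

Step-by-step execution trace:
1. `num = 1 // 0` raises ZeroDivisionError.
2. `except (TypeError, KeyError)` does not match ZeroDivisionError; skipped.
3. `except ArithmeticError` matches (ZeroDivisionError is a subclass of ArithmeticError) → res = 65.
4. `except Exception` is not reached.
Result: 65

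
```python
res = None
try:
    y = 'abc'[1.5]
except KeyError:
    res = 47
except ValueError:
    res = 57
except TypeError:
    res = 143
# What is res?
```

Step-by-step execution trace:
1. `y = 'abc'[1.5]` raises TypeError.
2. `except KeyError` does not match TypeError; skipped.
3. `except ValueError` does not match TypeError; skipped.
4. `except TypeError` matches → res = 143.
Result: 143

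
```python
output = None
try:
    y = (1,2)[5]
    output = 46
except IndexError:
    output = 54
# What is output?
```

Step-by-step execution trace:
1. `y = (1,2)[5]` raises IndexError.
2. `output = 46` is not reached.
3. `except IndexError` matches → output = 54.
Result: 54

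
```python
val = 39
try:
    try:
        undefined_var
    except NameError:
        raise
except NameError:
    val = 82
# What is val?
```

Step-by-step execution trace:
1. Inner try: `undefined_var` raises NameError.
2. Inner `except NameError` matches; bare `raise` re-raises the same NameError.
3. Outer `except NameError` matches → val = 82.
Result: 82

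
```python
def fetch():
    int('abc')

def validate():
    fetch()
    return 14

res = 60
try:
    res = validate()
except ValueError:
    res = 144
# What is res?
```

Step-by-step execution trace:
1. res starts at 60.
2. try: `validate()` calls `fetch()`.
3. `fetch()` evaluates `int('abc')`, which raises ValueError; it propagates through validate (uncaught).
4. `return 14` in validate is not reached; the assignment to res does not complete.
5. `except ValueError` matches → res = 144.
Result: 144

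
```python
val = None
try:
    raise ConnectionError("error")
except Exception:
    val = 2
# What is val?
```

Step-by-step execution trace:
1. `raise ConnectionError(...)` raises ConnectionError.
2. `except Exception` matches (ConnectionError is a subclass of Exception) → val = 2.
Result: 2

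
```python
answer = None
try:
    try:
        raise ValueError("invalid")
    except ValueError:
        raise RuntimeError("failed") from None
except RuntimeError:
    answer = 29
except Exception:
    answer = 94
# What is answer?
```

Step-by-step execution trace:
1. Inner try raises ValueError; inner `except ValueError` catches it.
2. `raise RuntimeError(...) from None` raises RuntimeError (from None suppresses __context__, but the active exception is still RuntimeError).
3. Outer `except RuntimeError` matches → answer = 29.
4. `except Exception` is not reached.
Result: 29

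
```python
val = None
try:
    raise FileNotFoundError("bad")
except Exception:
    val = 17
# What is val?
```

Step-by-step execution trace:
1. `raise FileNotFoundError(...)` raises FileNotFoundError.
2. `except Exception` matches (FileNotFoundError is a subclass of Exception) → val = 17.
Result: 17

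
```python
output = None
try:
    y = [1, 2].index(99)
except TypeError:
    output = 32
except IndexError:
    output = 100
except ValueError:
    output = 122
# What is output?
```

Step-by-step execution trace:
1. `y = [1, 2].index(99)` raises ValueError.
2. `except TypeError` does not match ValueError; skipped.
3. `except IndexError` does not match ValueError; skipped.
4. `except ValueError` matches → output = 122.
Result: 122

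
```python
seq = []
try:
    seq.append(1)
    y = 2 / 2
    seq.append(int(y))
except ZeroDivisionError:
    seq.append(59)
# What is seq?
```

Step-by-step execution trace:
1. try: `seq.append(1)` → seq = [1].
2. `y = 2 / 2` → y = 1.0. No exception raised.
3. `seq.append(int(y))` → seq = [1, 1].
4. `except ZeroDivisionError` is skipped (no exception was raised).
Result: [1, 1]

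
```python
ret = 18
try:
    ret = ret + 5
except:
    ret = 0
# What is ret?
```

Step-by-step execution trace:
1. ret starts at 18.
2. try: `ret = ret + 5` → ret = 23. No exception raised.
3. `except` is skipped.
Result: 23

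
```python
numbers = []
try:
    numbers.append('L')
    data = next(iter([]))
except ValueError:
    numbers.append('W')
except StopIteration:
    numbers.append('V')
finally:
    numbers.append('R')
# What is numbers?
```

Step-by-step execution trace:
1. try: `numbers.append('L')` → numbers = ['L'].
2. `data = next(iter([]))` raises StopIteration.
3. `except ValueError` does not match StopIteration; skipped.
4. `except StopIteration` matches → `numbers.append('V')` → numbers = ['L', 'V'].
5. finally always runs: `numbers.append('R')` → numbers = ['L', 'V', 'R'].
Result: ['L', 'V', 'R']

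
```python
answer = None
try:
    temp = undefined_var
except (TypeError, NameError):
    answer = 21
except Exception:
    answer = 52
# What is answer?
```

Step-by-step execution trace:
1. `temp = undefined_var` raises NameError.
2. `except (TypeError, NameError)` matches (NameError is in the tuple) → answer = 21.
3. `except Exception` is not reached.
Result: 21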